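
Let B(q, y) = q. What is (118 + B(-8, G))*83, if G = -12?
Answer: 9130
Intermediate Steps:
(118 + B(-8, G))*83 = (118 - 8)*83 = 110*83 = 9130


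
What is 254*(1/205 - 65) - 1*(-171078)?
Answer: 31686694/205 ≈ 1.5457e+5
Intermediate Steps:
254*(1/205 - 65) - 1*(-171078) = 254*(1/205 - 65) + 171078 = 254*(-13324/205) + 171078 = -3384296/205 + 171078 = 31686694/205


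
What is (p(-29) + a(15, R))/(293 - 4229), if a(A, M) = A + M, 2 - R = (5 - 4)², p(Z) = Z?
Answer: 13/3936 ≈ 0.0033028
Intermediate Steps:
R = 1 (R = 2 - (5 - 4)² = 2 - 1*1² = 2 - 1*1 = 2 - 1 = 1)
(p(-29) + a(15, R))/(293 - 4229) = (-29 + (15 + 1))/(293 - 4229) = (-29 + 16)/(-3936) = -13*(-1/3936) = 13/3936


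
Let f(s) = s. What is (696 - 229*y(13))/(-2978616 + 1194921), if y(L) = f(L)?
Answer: 2281/1783695 ≈ 0.0012788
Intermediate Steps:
y(L) = L
(696 - 229*y(13))/(-2978616 + 1194921) = (696 - 229*13)/(-2978616 + 1194921) = (696 - 2977)/(-1783695) = -2281*(-1/1783695) = 2281/1783695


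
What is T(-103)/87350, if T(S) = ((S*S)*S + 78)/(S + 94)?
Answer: 1092649/786150 ≈ 1.3899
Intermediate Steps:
T(S) = (78 + S³)/(94 + S) (T(S) = (S²*S + 78)/(94 + S) = (S³ + 78)/(94 + S) = (78 + S³)/(94 + S))
T(-103)/87350 = ((78 + (-103)³)/(94 - 103))/87350 = ((78 - 1092727)/(-9))*(1/87350) = -⅑*(-1092649)*(1/87350) = (1092649/9)*(1/87350) = 1092649/786150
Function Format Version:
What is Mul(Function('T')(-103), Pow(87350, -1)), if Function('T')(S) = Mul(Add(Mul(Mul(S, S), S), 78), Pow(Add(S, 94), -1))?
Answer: Rational(1092649, 786150) ≈ 1.3899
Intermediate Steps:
Function('T')(S) = Mul(Pow(Add(94, S), -1), Add(78, Pow(S, 3))) (Function('T')(S) = Mul(Add(Mul(Pow(S, 2), S), 78), Pow(Add(94, S), -1)) = Mul(Add(Pow(S, 3), 78), Pow(Add(94, S), -1)) = Mul(Add(78, Pow(S, 3)), Pow(Add(94, S), -1)) = Mul(Pow(Add(94, S), -1), Add(78, Pow(S, 3))))
Mul(Function('T')(-103), Pow(87350, -1)) = Mul(Mul(Pow(Add(94, -103), -1), Add(78, Pow(-103, 3))), Pow(87350, -1)) = Mul(Mul(Pow(-9, -1), Add(78, -1092727)), Rational(1, 87350)) = Mul(Mul(Rational(-1, 9), -1092649), Rational(1, 87350)) = Mul(Rational(1092649, 9), Rational(1, 87350)) = Rational(1092649, 786150)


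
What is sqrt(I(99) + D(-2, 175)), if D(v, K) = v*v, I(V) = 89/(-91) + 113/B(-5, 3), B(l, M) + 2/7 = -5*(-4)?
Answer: sqrt(1380513498)/12558 ≈ 2.9587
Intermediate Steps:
B(l, M) = 138/7 (B(l, M) = -2/7 - 5*(-4) = -2/7 + 20 = 138/7)
I(V) = 59699/12558 (I(V) = 89/(-91) + 113/(138/7) = 89*(-1/91) + 113*(7/138) = -89/91 + 791/138 = 59699/12558)
D(v, K) = v**2
sqrt(I(99) + D(-2, 175)) = sqrt(59699/12558 + (-2)**2) = sqrt(59699/12558 + 4) = sqrt(109931/12558) = sqrt(1380513498)/12558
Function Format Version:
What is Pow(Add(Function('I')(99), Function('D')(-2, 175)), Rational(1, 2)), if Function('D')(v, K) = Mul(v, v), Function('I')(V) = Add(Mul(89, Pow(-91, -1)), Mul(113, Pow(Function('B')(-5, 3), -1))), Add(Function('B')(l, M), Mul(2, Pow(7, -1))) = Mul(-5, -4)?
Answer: Mul(Rational(1, 12558), Pow(1380513498, Rational(1, 2))) ≈ 2.9587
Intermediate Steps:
Function('B')(l, M) = Rational(138, 7) (Function('B')(l, M) = Add(Rational(-2, 7), Mul(-5, -4)) = Add(Rational(-2, 7), 20) = Rational(138, 7))
Function('I')(V) = Rational(59699, 12558) (Function('I')(V) = Add(Mul(89, Pow(-91, -1)), Mul(113, Pow(Rational(138, 7), -1))) = Add(Mul(89, Rational(-1, 91)), Mul(113, Rational(7, 138))) = Add(Rational(-89, 91), Rational(791, 138)) = Rational(59699, 12558))
Function('D')(v, K) = Pow(v, 2)
Pow(Add(Function('I')(99), Function('D')(-2, 175)), Rational(1, 2)) = Pow(Add(Rational(59699, 12558), Pow(-2, 2)), Rational(1, 2)) = Pow(Add(Rational(59699, 12558), 4), Rational(1, 2)) = Pow(Rational(109931, 12558), Rational(1, 2)) = Mul(Rational(1, 12558), Pow(1380513498, Rational(1, 2)))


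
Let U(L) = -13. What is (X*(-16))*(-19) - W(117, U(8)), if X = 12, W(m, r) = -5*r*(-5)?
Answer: 3973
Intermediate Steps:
W(m, r) = 25*r
(X*(-16))*(-19) - W(117, U(8)) = (12*(-16))*(-19) - 25*(-13) = -192*(-19) - 1*(-325) = 3648 + 325 = 3973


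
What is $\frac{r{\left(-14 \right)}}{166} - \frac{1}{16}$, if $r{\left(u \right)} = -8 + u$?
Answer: $- \frac{259}{1328} \approx -0.19503$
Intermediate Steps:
$\frac{r{\left(-14 \right)}}{166} - \frac{1}{16} = \frac{-8 - 14}{166} - \frac{1}{16} = \left(-22\right) \frac{1}{166} - \frac{1}{16} = - \frac{11}{83} - \frac{1}{16} = - \frac{259}{1328}$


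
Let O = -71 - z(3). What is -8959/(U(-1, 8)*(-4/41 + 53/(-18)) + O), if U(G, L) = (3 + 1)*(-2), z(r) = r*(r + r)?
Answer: 3305871/23861 ≈ 138.55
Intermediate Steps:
z(r) = 2*r² (z(r) = r*(2*r) = 2*r²)
U(G, L) = -8 (U(G, L) = 4*(-2) = -8)
O = -89 (O = -71 - 2*3² = -71 - 2*9 = -71 - 1*18 = -71 - 18 = -89)
-8959/(U(-1, 8)*(-4/41 + 53/(-18)) + O) = -8959/(-8*(-4/41 + 53/(-18)) - 89) = -8959/(-8*(-4*1/41 + 53*(-1/18)) - 89) = -8959/(-8*(-4/41 - 53/18) - 89) = -8959/(-8*(-2245/738) - 89) = -8959/(8980/369 - 89) = -8959/(-23861/369) = -8959*(-369/23861) = 3305871/23861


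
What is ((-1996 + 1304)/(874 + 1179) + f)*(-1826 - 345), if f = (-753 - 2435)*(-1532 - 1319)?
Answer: -40510190619912/2053 ≈ -1.9732e+10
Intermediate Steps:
f = 9088988 (f = -3188*(-2851) = 9088988)
((-1996 + 1304)/(874 + 1179) + f)*(-1826 - 345) = ((-1996 + 1304)/(874 + 1179) + 9088988)*(-1826 - 345) = (-692/2053 + 9088988)*(-2171) = (18659691672/2053)*(-2171) = -40510190619912/2053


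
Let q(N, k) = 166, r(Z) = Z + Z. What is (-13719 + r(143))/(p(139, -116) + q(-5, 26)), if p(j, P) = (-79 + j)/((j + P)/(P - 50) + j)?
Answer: -309644083/3836426 ≈ -80.712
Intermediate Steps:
r(Z) = 2*Z
p(j, P) = (-79 + j)/(j + (P + j)/(-50 + P)) (p(j, P) = (-79 + j)/((P + j)/(-50 + P) + j) = (-79 + j)/(j + (P + j)/(-50 + P)))
(-13719 + r(143))/(p(139, -116) + q(-5, 26)) = (-13719 + 2*143)/((3950 - 79*(-116) - 50*139 - 116*139)/(-116 - 49*139 - 116*139) + 166) = (-13719 + 286)/((3950 + 9164 - 6950 - 16124)/(-116 - 6811 - 16124) + 166) = -13433/(-9960/(-23051) + 166) = -13433/(-1/23051*(-9960) + 166) = -13433/(9960/23051 + 166) = -13433/3836426/23051 = -13433*23051/3836426 = -309644083/3836426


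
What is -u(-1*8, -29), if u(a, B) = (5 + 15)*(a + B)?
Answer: 740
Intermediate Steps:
u(a, B) = 20*B + 20*a (u(a, B) = 20*(B + a) = 20*B + 20*a)
-u(-1*8, -29) = -(20*(-29) + 20*(-1*8)) = -(-580 + 20*(-8)) = -(-580 - 160) = -1*(-740) = 740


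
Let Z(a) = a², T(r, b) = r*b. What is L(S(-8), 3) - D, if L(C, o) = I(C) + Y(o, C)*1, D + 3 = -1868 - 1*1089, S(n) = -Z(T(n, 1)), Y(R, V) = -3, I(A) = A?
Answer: 2893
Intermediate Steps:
T(r, b) = b*r
S(n) = -n² (S(n) = -(1*n)² = -n²)
D = -2960 (D = -3 + (-1868 - 1*1089) = -3 + (-1868 - 1089) = -3 - 2957 = -2960)
L(C, o) = -3 + C (L(C, o) = C - 3*1 = C - 3 = -3 + C)
L(S(-8), 3) - D = (-3 - 1*(-8)²) - 1*(-2960) = (-3 - 1*64) + 2960 = (-3 - 64) + 2960 = -67 + 2960 = 2893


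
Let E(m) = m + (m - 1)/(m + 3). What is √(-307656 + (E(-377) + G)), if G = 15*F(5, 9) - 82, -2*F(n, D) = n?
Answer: I*√43102997718/374 ≈ 555.11*I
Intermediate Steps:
F(n, D) = -n/2
E(m) = m + (-1 + m)/(3 + m)
G = -239/2 (G = 15*(-½*5) - 82 = 15*(-5/2) - 82 = -75/2 - 82 = -239/2 ≈ -119.50)
√(-307656 + (E(-377) + G)) = √(-307656 + ((-1 + (-377)² + 4*(-377))/(3 - 377) - 239/2)) = √(-307656 + ((-1 + 142129 - 1508)/(-374) - 239/2)) = √(-307656 + (-1/374*140620 - 239/2)) = √(-307656 + (-70310/187 - 239/2)) = √(-307656 - 185313/374) = √(-115248657/374) = I*√43102997718/374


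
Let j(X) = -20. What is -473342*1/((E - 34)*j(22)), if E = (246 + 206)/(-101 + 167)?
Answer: -7810143/8960 ≈ -871.67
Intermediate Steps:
E = 226/33 (E = 452/66 = 452*(1/66) = 226/33 ≈ 6.8485)
-473342*1/((E - 34)*j(22)) = -473342*(-1/(20*(226/33 - 34))) = -473342/((-20*(-896/33))) = -473342/17920/33 = -473342*33/17920 = -7810143/8960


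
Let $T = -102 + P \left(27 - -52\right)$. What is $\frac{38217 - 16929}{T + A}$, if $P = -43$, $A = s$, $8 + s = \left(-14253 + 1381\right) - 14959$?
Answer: $- \frac{3548}{5223} \approx -0.6793$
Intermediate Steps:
$s = -27839$ ($s = -8 + \left(\left(-14253 + 1381\right) - 14959\right) = -8 - 27831 = -27839$)
$A = -27839$
$T = -3499$ ($T = -102 - 43 \left(27 - -52\right) = -102 - 43 \left(27 + 52\right) = -102 - 3397 = -3499$)
$\frac{38217 - 16929}{T + A} = \frac{38217 - 16929}{-3499 - 27839} = \frac{21288}{-31338} = 21288 \left(- \frac{1}{31338}\right) = - \frac{3548}{5223}$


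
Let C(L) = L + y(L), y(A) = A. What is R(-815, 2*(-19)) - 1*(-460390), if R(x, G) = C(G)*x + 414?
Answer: 522744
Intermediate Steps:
C(L) = 2*L (C(L) = L + L = 2*L)
R(x, G) = 414 + 2*G*x (R(x, G) = (2*G)*x + 414 = 2*G*x + 414 = 414 + 2*G*x)
R(-815, 2*(-19)) - 1*(-460390) = (414 + 2*(2*(-19))*(-815)) - 1*(-460390) = (414 + 2*(-38)*(-815)) + 460390 = (414 + 61940) + 460390 = 62354 + 460390 = 522744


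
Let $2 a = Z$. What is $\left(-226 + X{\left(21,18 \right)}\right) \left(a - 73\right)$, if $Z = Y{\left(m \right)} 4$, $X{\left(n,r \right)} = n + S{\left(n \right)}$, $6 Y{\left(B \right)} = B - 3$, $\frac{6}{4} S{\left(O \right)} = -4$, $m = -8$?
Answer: $\frac{143290}{9} \approx 15921.0$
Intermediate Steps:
$S{\left(O \right)} = - \frac{8}{3}$ ($S{\left(O \right)} = \frac{2}{3} \left(-4\right) = - \frac{8}{3}$)
$Y{\left(B \right)} = - \frac{1}{2} + \frac{B}{6}$ ($Y{\left(B \right)} = \frac{B - 3}{6} = \frac{-3 + B}{6} = - \frac{1}{2} + \frac{B}{6}$)
$X{\left(n,r \right)} = - \frac{8}{3} + n$ ($X{\left(n,r \right)} = n - \frac{8}{3} = - \frac{8}{3} + n$)
$Z = - \frac{22}{3}$ ($Z = \left(- \frac{1}{2} + \frac{1}{6} \left(-8\right)\right) 4 = \left(- \frac{1}{2} - \frac{4}{3}\right) 4 = \left(- \frac{11}{6}\right) 4 = - \frac{22}{3} \approx -7.3333$)
$a = - \frac{11}{3}$ ($a = \frac{1}{2} \left(- \frac{22}{3}\right) = - \frac{11}{3} \approx -3.6667$)
$\left(-226 + X{\left(21,18 \right)}\right) \left(a - 73\right) = \left(-226 + \left(- \frac{8}{3} + 21\right)\right) \left(- \frac{11}{3} - 73\right) = \left(-226 + \frac{55}{3}\right) \left(- \frac{230}{3}\right) = \left(- \frac{623}{3}\right) \left(- \frac{230}{3}\right) = \frac{143290}{9}$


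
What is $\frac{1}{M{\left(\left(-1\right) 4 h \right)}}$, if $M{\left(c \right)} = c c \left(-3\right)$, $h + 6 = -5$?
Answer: $- \frac{1}{5808} \approx -0.00017218$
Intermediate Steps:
$h = -11$ ($h = -6 - 5 = -11$)
$M{\left(c \right)} = - 3 c^{2}$ ($M{\left(c \right)} = c^{2} \left(-3\right) = - 3 c^{2}$)
$\frac{1}{M{\left(\left(-1\right) 4 h \right)}} = \frac{1}{\left(-3\right) \left(\left(-1\right) 4 \left(-11\right)\right)^{2}} = \frac{1}{\left(-3\right) \left(\left(-4\right) \left(-11\right)\right)^{2}} = \frac{1}{\left(-3\right) 44^{2}} = \frac{1}{\left(-3\right) 1936} = \frac{1}{-5808} = - \frac{1}{5808}$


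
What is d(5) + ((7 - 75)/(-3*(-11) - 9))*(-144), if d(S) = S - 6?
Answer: 407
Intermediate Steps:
d(S) = -6 + S
d(5) + ((7 - 75)/(-3*(-11) - 9))*(-144) = (-6 + 5) + ((7 - 75)/(-3*(-11) - 9))*(-144) = -1 - 68/(33 - 9)*(-144) = -1 - 68/24*(-144) = -1 - 68*1/24*(-144) = -1 - 17/6*(-144) = -1 + 408 = 407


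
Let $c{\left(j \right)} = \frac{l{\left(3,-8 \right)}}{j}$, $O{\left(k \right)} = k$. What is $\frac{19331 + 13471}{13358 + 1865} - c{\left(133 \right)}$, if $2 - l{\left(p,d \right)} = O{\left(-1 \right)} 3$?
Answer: $\frac{4286551}{2024659} \approx 2.1172$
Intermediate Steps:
$l{\left(p,d \right)} = 5$ ($l{\left(p,d \right)} = 2 - \left(-1\right) 3 = 2 - -3 = 2 + 3 = 5$)
$c{\left(j \right)} = \frac{5}{j}$
$\frac{19331 + 13471}{13358 + 1865} - c{\left(133 \right)} = \frac{19331 + 13471}{13358 + 1865} - \frac{5}{133} = \frac{32802}{15223} - 5 \cdot \frac{1}{133} = 32802 \cdot \frac{1}{15223} - \frac{5}{133} = \frac{32802}{15223} - \frac{5}{133} = \frac{4286551}{2024659}$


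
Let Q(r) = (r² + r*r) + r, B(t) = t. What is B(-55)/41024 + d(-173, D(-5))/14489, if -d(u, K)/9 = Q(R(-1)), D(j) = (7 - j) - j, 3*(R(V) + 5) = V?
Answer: -19832031/594396736 ≈ -0.033365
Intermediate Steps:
R(V) = -5 + V/3
Q(r) = r + 2*r² (Q(r) = (r² + r²) + r = 2*r² + r = r + 2*r²)
D(j) = 7 - 2*j
d(u, K) = -464 (d(u, K) = -9*(-5 + (⅓)*(-1))*(1 + 2*(-5 + (⅓)*(-1))) = -9*(-5 - ⅓)*(1 + 2*(-5 - ⅓)) = -(-48)*(1 + 2*(-16/3)) = -(-48)*(1 - 32/3) = -(-48)*(-29)/3 = -9*464/9 = -464)
B(-55)/41024 + d(-173, D(-5))/14489 = -55/41024 - 464/14489 = -19832031/594396736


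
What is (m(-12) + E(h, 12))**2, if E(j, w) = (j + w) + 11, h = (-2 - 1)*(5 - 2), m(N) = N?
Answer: 4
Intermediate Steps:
h = -9 (h = -3*3 = -9)
E(j, w) = 11 + j + w
(m(-12) + E(h, 12))**2 = (-12 + (11 - 9 + 12))**2 = (-12 + 14)**2 = 2**2 = 4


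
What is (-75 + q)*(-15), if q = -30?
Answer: 1575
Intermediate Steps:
(-75 + q)*(-15) = (-75 - 30)*(-15) = -105*(-15) = 1575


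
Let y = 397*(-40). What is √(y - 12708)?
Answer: 2*I*√7147 ≈ 169.08*I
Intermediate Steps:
y = -15880
√(y - 12708) = √(-15880 - 12708) = √(-28588) = 2*I*√7147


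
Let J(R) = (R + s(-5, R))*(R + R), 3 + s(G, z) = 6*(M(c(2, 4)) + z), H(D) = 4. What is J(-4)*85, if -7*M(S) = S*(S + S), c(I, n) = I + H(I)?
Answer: 441320/7 ≈ 63046.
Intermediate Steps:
c(I, n) = 4 + I (c(I, n) = I + 4 = 4 + I)
M(S) = -2*S²/7 (M(S) = -S*(S + S)/7 = -S*2*S/7 = -2*S²/7)
s(G, z) = -453/7 + 6*z (s(G, z) = -3 + 6*(-2*(4 + 2)²/7 + z) = -3 + 6*(-2/7*6² + z) = -3 + 6*(-2/7*36 + z) = -3 + 6*(-72/7 + z) = -3 + (-432/7 + 6*z) = -453/7 + 6*z)
J(R) = 2*R*(-453/7 + 7*R) (J(R) = (R + (-453/7 + 6*R))*(R + R) = (-453/7 + 7*R)*(2*R) = 2*R*(-453/7 + 7*R))
J(-4)*85 = ((2/7)*(-4)*(-453 + 49*(-4)))*85 = ((2/7)*(-4)*(-453 - 196))*85 = ((2/7)*(-4)*(-649))*85 = (5192/7)*85 = 441320/7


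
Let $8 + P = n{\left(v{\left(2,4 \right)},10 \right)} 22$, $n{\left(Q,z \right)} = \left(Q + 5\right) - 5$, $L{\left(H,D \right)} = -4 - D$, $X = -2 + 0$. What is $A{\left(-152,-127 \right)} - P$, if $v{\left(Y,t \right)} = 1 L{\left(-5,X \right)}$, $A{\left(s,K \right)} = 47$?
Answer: $99$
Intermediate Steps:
$X = -2$
$v{\left(Y,t \right)} = -2$ ($v{\left(Y,t \right)} = 1 \left(-4 - -2\right) = 1 \left(-4 + 2\right) = 1 \left(-2\right) = -2$)
$n{\left(Q,z \right)} = Q$ ($n{\left(Q,z \right)} = \left(5 + Q\right) - 5 = Q$)
$P = -52$ ($P = -8 - 44 = -52$)
$A{\left(-152,-127 \right)} - P = 47 - -52 = 47 + 52 = 99$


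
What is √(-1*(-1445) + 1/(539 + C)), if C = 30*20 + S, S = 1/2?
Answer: √7505104803/2279 ≈ 38.013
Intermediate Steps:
S = ½ ≈ 0.50000
C = 1201/2 (C = 30*20 + ½ = 600 + ½ = 1201/2 ≈ 600.50)
√(-1*(-1445) + 1/(539 + C)) = √(-1*(-1445) + 1/(539 + 1201/2)) = √(1445 + 1/(2279/2)) = √(1445 + 2/2279) = √(3293157/2279) = √7505104803/2279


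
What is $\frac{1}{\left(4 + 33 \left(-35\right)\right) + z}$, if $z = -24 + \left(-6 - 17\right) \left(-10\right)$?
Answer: $- \frac{1}{945} \approx -0.0010582$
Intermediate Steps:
$z = 206$ ($z = -24 - -230 = -24 + 230 = 206$)
$\frac{1}{\left(4 + 33 \left(-35\right)\right) + z} = \frac{1}{\left(4 + 33 \left(-35\right)\right) + 206} = \frac{1}{\left(4 - 1155\right) + 206} = \frac{1}{-1151 + 206} = \frac{1}{-945} = - \frac{1}{945}$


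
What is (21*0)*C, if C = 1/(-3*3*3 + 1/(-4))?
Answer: 0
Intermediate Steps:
C = -4/109 (C = 1/(-9*3 - ¼) = 1/(-27 - ¼) = 1/(-109/4) = -4/109 ≈ -0.036697)
(21*0)*C = (21*0)*(-4/109) = 0*(-4/109) = 0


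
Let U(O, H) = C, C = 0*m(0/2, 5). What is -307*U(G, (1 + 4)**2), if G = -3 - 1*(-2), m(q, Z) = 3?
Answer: 0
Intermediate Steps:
G = -1 (G = -3 + 2 = -1)
C = 0 (C = 0*3 = 0)
U(O, H) = 0
-307*U(G, (1 + 4)**2) = -307*0 = 0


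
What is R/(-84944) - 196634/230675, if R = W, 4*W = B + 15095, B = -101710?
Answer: -46831598859/78377828800 ≈ -0.59751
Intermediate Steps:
W = -86615/4 (W = (-101710 + 15095)/4 = (1/4)*(-86615) = -86615/4 ≈ -21654.)
R = -86615/4 ≈ -21654.
R/(-84944) - 196634/230675 = -86615/4/(-84944) - 196634/230675 = -86615/4*(-1/84944) - 196634*1/230675 = 86615/339776 - 196634/230675 = -46831598859/78377828800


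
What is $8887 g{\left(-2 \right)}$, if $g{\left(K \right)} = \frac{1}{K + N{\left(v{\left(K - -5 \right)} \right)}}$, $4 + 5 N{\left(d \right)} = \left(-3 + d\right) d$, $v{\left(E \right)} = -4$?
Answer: $\frac{44435}{14} \approx 3173.9$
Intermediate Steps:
$N{\left(d \right)} = - \frac{4}{5} + \frac{d \left(-3 + d\right)}{5}$ ($N{\left(d \right)} = - \frac{4}{5} + \frac{\left(-3 + d\right) d}{5} = - \frac{4}{5} + \frac{d \left(-3 + d\right)}{5}$)
$g{\left(K \right)} = \frac{1}{\frac{24}{5} + K}$ ($g{\left(K \right)} = \frac{1}{K - \left(- \frac{8}{5} - \frac{16}{5}\right)} = \frac{1}{K + \left(- \frac{4}{5} + \frac{12}{5} + \frac{1}{5} \cdot 16\right)} = \frac{1}{K + \left(- \frac{4}{5} + \frac{12}{5} + \frac{16}{5}\right)} = \frac{1}{K + \frac{24}{5}} = \frac{1}{\frac{24}{5} + K}$)
$8887 g{\left(-2 \right)} = 8887 \frac{5}{24 + 5 \left(-2\right)} = 8887 \frac{5}{24 - 10} = 8887 \cdot \frac{5}{14} = \frac{44435}{14}$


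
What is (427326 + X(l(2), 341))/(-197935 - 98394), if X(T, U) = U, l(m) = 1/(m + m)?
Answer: -427667/296329 ≈ -1.4432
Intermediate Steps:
l(m) = 1/(2*m)
(427326 + X(l(2), 341))/(-197935 - 98394) = (427326 + 341)/(-197935 - 98394) = 427667/(-296329) = 427667*(-1/296329) = -427667/296329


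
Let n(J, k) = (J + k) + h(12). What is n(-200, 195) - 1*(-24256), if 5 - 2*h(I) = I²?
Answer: 48363/2 ≈ 24182.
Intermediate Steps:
h(I) = 5/2 - I²/2
n(J, k) = -139/2 + J + k (n(J, k) = (J + k) + (5/2 - ½*12²) = (J + k) + (5/2 - ½*144) = (J + k) + (5/2 - 72) = (J + k) - 139/2 = -139/2 + J + k)
n(-200, 195) - 1*(-24256) = (-139/2 - 200 + 195) - 1*(-24256) = -149/2 + 24256 = 48363/2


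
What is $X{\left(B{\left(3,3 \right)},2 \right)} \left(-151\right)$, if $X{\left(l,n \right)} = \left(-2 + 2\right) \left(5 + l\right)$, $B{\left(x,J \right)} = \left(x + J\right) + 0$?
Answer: $0$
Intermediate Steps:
$B{\left(x,J \right)} = J + x$ ($B{\left(x,J \right)} = \left(J + x\right) + 0 = J + x$)
$X{\left(l,n \right)} = 0$ ($X{\left(l,n \right)} = 0 \left(5 + l\right) = 0$)
$X{\left(B{\left(3,3 \right)},2 \right)} \left(-151\right) = 0 \left(-151\right) = 0$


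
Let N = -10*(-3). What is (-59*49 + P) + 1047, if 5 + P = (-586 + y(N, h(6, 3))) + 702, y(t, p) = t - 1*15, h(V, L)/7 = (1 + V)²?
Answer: -1718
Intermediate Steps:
h(V, L) = 7*(1 + V)²
N = 30
y(t, p) = -15 + t (y(t, p) = t - 15 = -15 + t)
P = 126 (P = -5 + ((-586 + (-15 + 30)) + 702) = -5 + ((-586 + 15) + 702) = -5 + (-571 + 702) = -5 + 131 = 126)
(-59*49 + P) + 1047 = (-59*49 + 126) + 1047 = (-2891 + 126) + 1047 = -2765 + 1047 = -1718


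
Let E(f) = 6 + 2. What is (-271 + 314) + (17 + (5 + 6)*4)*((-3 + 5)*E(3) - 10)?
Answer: 409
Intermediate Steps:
E(f) = 8
(-271 + 314) + (17 + (5 + 6)*4)*((-3 + 5)*E(3) - 10) = (-271 + 314) + (17 + (5 + 6)*4)*((-3 + 5)*8 - 10) = 43 + (17 + 11*4)*(2*8 - 10) = 43 + (17 + 44)*(16 - 10) = 43 + 61*6 = 43 + 366 = 409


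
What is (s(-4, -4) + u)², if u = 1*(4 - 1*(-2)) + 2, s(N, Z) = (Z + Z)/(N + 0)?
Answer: 100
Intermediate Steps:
s(N, Z) = 2*Z/N (s(N, Z) = (2*Z)/N = 2*Z/N)
u = 8 (u = 1*(4 + 2) + 2 = 1*6 + 2 = 6 + 2 = 8)
(s(-4, -4) + u)² = (2*(-4)/(-4) + 8)² = (2*(-4)*(-¼) + 8)² = (2 + 8)² = 10² = 100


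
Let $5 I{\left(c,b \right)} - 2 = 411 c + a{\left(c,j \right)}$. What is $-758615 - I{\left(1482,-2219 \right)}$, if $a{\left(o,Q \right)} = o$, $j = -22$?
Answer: $- \frac{4403661}{5} \approx -8.8073 \cdot 10^{5}$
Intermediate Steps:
$I{\left(c,b \right)} = \frac{2}{5} + \frac{412 c}{5}$ ($I{\left(c,b \right)} = \frac{2}{5} + \frac{411 c + c}{5} = \frac{2}{5} + \frac{412 c}{5}$)
$-758615 - I{\left(1482,-2219 \right)} = -758615 - \left(\frac{2}{5} + \frac{412}{5} \cdot 1482\right) = -758615 - \left(\frac{2}{5} + \frac{610584}{5}\right) = -758615 - \frac{610586}{5} = - \frac{4403661}{5}$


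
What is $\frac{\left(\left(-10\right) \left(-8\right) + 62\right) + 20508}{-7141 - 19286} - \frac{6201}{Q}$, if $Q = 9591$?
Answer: $- \frac{5245333}{3673353} \approx -1.4279$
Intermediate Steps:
$\frac{\left(\left(-10\right) \left(-8\right) + 62\right) + 20508}{-7141 - 19286} - \frac{6201}{Q} = \frac{\left(\left(-10\right) \left(-8\right) + 62\right) + 20508}{-7141 - 19286} - \frac{6201}{9591} = \frac{\left(80 + 62\right) + 20508}{-26427} - \frac{2067}{3197} = \left(142 + 20508\right) \left(- \frac{1}{26427}\right) - \frac{2067}{3197} = 20650 \left(- \frac{1}{26427}\right) - \frac{2067}{3197} = - \frac{20650}{26427} - \frac{2067}{3197} = - \frac{5245333}{3673353}$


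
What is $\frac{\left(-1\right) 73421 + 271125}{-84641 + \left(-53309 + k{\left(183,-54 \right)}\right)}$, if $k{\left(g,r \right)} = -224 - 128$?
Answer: $- \frac{98852}{69151} \approx -1.4295$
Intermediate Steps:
$k{\left(g,r \right)} = -352$
$\frac{\left(-1\right) 73421 + 271125}{-84641 + \left(-53309 + k{\left(183,-54 \right)}\right)} = \frac{\left(-1\right) 73421 + 271125}{-84641 - 53661} = \frac{-73421 + 271125}{-84641 - 53661} = \frac{197704}{-138302} = 197704 \left(- \frac{1}{138302}\right) = - \frac{98852}{69151}$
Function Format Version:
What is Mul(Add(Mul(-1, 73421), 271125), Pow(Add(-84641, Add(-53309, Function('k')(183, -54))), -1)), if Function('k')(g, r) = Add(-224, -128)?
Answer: Rational(-98852, 69151) ≈ -1.4295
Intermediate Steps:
Function('k')(g, r) = -352
Mul(Add(Mul(-1, 73421), 271125), Pow(Add(-84641, Add(-53309, Function('k')(183, -54))), -1)) = Mul(Add(Mul(-1, 73421), 271125), Pow(Add(-84641, Add(-53309, -352)), -1)) = Mul(Add(-73421, 271125), Pow(Add(-84641, -53661), -1)) = Mul(197704, Pow(-138302, -1)) = Mul(197704, Rational(-1, 138302)) = Rational(-98852, 69151)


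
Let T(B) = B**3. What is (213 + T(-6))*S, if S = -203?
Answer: 609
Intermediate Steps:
(213 + T(-6))*S = (213 + (-6)**3)*(-203) = (213 - 216)*(-203) = -3*(-203) = 609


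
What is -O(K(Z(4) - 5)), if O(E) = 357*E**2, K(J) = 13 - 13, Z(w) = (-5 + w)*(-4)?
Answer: 0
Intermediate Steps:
Z(w) = 20 - 4*w
K(J) = 0
-O(K(Z(4) - 5)) = -357*0**2 = -357*0 = -1*0 = 0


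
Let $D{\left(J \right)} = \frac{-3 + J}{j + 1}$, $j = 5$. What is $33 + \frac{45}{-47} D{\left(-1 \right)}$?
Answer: $\frac{1581}{47} \approx 33.638$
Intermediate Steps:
$D{\left(J \right)} = - \frac{1}{2} + \frac{J}{6}$ ($D{\left(J \right)} = \frac{-3 + J}{5 + 1} = \frac{-3 + J}{6} = \left(-3 + J\right) \frac{1}{6} = - \frac{1}{2} + \frac{J}{6}$)
$33 + \frac{45}{-47} D{\left(-1 \right)} = 33 + \frac{45}{-47} \left(- \frac{1}{2} + \frac{1}{6} \left(-1\right)\right) = 33 + 45 \left(- \frac{1}{47}\right) \left(- \frac{1}{2} - \frac{1}{6}\right) = 33 - - \frac{30}{47} = 33 + \frac{30}{47} = \frac{1581}{47}$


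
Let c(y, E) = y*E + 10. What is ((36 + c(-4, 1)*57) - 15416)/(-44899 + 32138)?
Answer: 15038/12761 ≈ 1.1784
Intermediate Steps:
c(y, E) = 10 + E*y (c(y, E) = E*y + 10 = 10 + E*y)
((36 + c(-4, 1)*57) - 15416)/(-44899 + 32138) = ((36 + (10 + 1*(-4))*57) - 15416)/(-44899 + 32138) = ((36 + (10 - 4)*57) - 15416)/(-12761) = ((36 + 6*57) - 15416)*(-1/12761) = ((36 + 342) - 15416)*(-1/12761) = (378 - 15416)*(-1/12761) = -15038*(-1/12761) = 15038/12761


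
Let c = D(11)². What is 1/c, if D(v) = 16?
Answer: 1/256 ≈ 0.0039063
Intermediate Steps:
c = 256 (c = 16² = 256)
1/c = 1/256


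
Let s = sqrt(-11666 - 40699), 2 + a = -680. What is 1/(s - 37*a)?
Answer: 25234/636807121 - I*sqrt(52365)/636807121 ≈ 3.9626e-5 - 3.5935e-7*I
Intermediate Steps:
a = -682 (a = -2 - 680 = -682)
s = I*sqrt(52365) (s = sqrt(-52365) = I*sqrt(52365) ≈ 228.83*I)
1/(s - 37*a) = 1/(I*sqrt(52365) - 37*(-682)) = 1/(I*sqrt(52365) + 25234) = 1/(25234 + I*sqrt(52365))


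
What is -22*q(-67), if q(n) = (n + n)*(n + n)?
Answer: -395032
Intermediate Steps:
q(n) = 4*n**2 (q(n) = (2*n)*(2*n) = 4*n**2)
-22*q(-67) = -22*4*(-67)**2 = -22*4*4489 = -22*17956 = -1*395032 = -395032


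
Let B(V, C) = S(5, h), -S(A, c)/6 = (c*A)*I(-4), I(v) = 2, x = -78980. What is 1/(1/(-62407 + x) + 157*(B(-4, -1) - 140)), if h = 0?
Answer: -141387/3107686261 ≈ -4.5496e-5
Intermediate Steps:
S(A, c) = -12*A*c (S(A, c) = -6*c*A*2 = -6*A*c*2 = -12*A*c)
B(V, C) = 0 (B(V, C) = -12*5*0 = 0)
1/(1/(-62407 + x) + 157*(B(-4, -1) - 140)) = 1/(1/(-62407 - 78980) + 157*(0 - 140)) = 1/(1/(-141387) + 157*(-140)) = 1/(-1/141387 - 21980) = 1/(-3107686261/141387) = -141387/3107686261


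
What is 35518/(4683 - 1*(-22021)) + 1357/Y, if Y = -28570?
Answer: 244627983/190733320 ≈ 1.2826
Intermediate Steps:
35518/(4683 - 1*(-22021)) + 1357/Y = 35518/(4683 - 1*(-22021)) + 1357/(-28570) = 35518/(4683 + 22021) + 1357*(-1/28570) = 35518/26704 - 1357/28570 = 35518*(1/26704) - 1357/28570 = 17759/13352 - 1357/28570 = 244627983/190733320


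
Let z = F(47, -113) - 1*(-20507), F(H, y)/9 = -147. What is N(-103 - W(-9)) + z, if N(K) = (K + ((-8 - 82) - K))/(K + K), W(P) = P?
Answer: 1803341/94 ≈ 19184.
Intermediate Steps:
F(H, y) = -1323 (F(H, y) = 9*(-147) = -1323)
z = 19184 (z = -1323 - 1*(-20507) = -1323 + 20507 = 19184)
N(K) = -45/K (N(K) = (K + (-90 - K))/((2*K)) = -45/K)
N(-103 - W(-9)) + z = -45/(-103 - 1*(-9)) + 19184 = -45/(-103 + 9) + 19184 = -45/(-94) + 19184 = -45*(-1/94) + 19184 = 45/94 + 19184 = 1803341/94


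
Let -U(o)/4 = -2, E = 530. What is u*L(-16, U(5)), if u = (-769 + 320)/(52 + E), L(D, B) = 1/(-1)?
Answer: 449/582 ≈ 0.77148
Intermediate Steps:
U(o) = 8 (U(o) = -4*(-2) = 8)
L(D, B) = -1
u = -449/582 (u = (-769 + 320)/(52 + 530) = -449/582 ≈ -0.77148)
u*L(-16, U(5)) = -449/582*(-1) = 449/582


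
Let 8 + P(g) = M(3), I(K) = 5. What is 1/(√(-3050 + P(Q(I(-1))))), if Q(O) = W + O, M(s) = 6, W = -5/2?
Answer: -I*√763/1526 ≈ -0.018101*I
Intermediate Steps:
W = -5/2 (W = -5*½ = -5/2 ≈ -2.5000)
Q(O) = -5/2 + O
P(g) = -2 (P(g) = -8 + 6 = -2)
1/(√(-3050 + P(Q(I(-1))))) = 1/(√(-3050 - 2)) = 1/(√(-3052)) = 1/(2*I*√763) = -I*√763/1526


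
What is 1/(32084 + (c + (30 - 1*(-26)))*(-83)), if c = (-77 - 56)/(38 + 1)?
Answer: 39/1081043 ≈ 3.6076e-5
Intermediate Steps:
c = -133/39 ≈ -3.4103
1/(32084 + (c + (30 - 1*(-26)))*(-83)) = 1/(32084 + (-133/39 + (30 - 1*(-26)))*(-83)) = 1/(32084 + (-133/39 + (30 + 26))*(-83)) = 1/(32084 + (-133/39 + 56)*(-83)) = 1/(32084 + (2051/39)*(-83)) = 1/(32084 - 170233/39) = 1/(1081043/39) = 39/1081043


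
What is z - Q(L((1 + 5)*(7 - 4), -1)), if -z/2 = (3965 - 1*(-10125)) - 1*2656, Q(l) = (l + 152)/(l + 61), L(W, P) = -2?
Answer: -1349362/59 ≈ -22871.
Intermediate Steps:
Q(l) = (152 + l)/(61 + l)
z = -22868 (z = -2*((3965 - 1*(-10125)) - 1*2656) = -2*((3965 + 10125) - 2656) = -2*(14090 - 2656) = -2*11434 = -22868)
z - Q(L((1 + 5)*(7 - 4), -1)) = -22868 - (152 - 2)/(61 - 2) = -22868 - 150/59 = -1349362/59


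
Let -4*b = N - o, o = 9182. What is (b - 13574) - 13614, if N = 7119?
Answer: -106689/4 ≈ -26672.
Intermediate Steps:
b = 2063/4 (b = -(7119 - 1*9182)/4 = -(7119 - 9182)/4 = -1/4*(-2063) = 2063/4 ≈ 515.75)
(b - 13574) - 13614 = (2063/4 - 13574) - 13614 = -52233/4 - 13614 = -106689/4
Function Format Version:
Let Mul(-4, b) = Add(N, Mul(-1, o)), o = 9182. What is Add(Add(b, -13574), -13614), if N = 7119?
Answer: Rational(-106689, 4) ≈ -26672.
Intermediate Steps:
b = Rational(2063, 4) (b = Mul(Rational(-1, 4), Add(7119, Mul(-1, 9182))) = Mul(Rational(-1, 4), Add(7119, -9182)) = Mul(Rational(-1, 4), -2063) = Rational(2063, 4) ≈ 515.75)
Add(Add(b, -13574), -13614) = Add(Add(Rational(2063, 4), -13574), -13614) = Add(Rational(-52233, 4), -13614) = Rational(-106689, 4)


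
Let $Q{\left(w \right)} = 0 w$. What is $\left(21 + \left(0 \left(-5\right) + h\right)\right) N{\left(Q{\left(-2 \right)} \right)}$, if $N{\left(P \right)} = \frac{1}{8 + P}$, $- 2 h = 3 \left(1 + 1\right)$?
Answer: $\frac{9}{4} \approx 2.25$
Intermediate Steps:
$h = -3$ ($h = - \frac{3 \left(1 + 1\right)}{2} = - \frac{3 \cdot 2}{2} = \left(- \frac{1}{2}\right) 6 = -3$)
$Q{\left(w \right)} = 0$
$\left(21 + \left(0 \left(-5\right) + h\right)\right) N{\left(Q{\left(-2 \right)} \right)} = \frac{21 + \left(0 \left(-5\right) - 3\right)}{8 + 0} = \frac{21 + \left(0 - 3\right)}{8} = \left(21 - 3\right) \frac{1}{8} = 18 \cdot \frac{1}{8} = \frac{9}{4}$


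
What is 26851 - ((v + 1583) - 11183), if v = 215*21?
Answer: 31936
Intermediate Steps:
v = 4515
26851 - ((v + 1583) - 11183) = 26851 - ((4515 + 1583) - 11183) = 26851 - (6098 - 11183) = 26851 - 1*(-5085) = 26851 + 5085 = 31936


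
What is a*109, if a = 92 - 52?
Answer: 4360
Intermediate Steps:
a = 40
a*109 = 40*109 = 4360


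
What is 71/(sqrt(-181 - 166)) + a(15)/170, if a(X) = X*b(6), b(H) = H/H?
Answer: 3/34 - 71*I*sqrt(347)/347 ≈ 0.088235 - 3.8115*I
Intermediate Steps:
b(H) = 1
a(X) = X (a(X) = X*1 = X)
71/(sqrt(-181 - 166)) + a(15)/170 = 71/(sqrt(-181 - 166)) + 15/170 = 71/(sqrt(-347)) + 15*(1/170) = 71/((I*sqrt(347))) + 3/34 = 71*(-I*sqrt(347)/347) + 3/34 = -71*I*sqrt(347)/347 + 3/34 = 3/34 - 71*I*sqrt(347)/347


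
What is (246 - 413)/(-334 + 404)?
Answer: -167/70 ≈ -2.3857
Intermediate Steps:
(246 - 413)/(-334 + 404) = -167/70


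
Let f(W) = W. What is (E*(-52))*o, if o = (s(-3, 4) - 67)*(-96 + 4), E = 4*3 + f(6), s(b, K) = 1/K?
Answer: -5747976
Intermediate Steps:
E = 18 (E = 4*3 + 6 = 12 + 6 = 18)
o = 6141 (o = (1/4 - 67)*(-96 + 4) = (1/4 - 67)*(-92) = -267/4*(-92) = 6141)
(E*(-52))*o = (18*(-52))*6141 = -936*6141 = -5747976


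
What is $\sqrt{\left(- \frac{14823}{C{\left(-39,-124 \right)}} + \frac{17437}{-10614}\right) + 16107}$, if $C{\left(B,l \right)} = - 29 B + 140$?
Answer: $\frac{\sqrt{2928903251148679146}}{13490394} \approx 126.86$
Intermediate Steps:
$C{\left(B,l \right)} = 140 - 29 B$
$\sqrt{\left(- \frac{14823}{C{\left(-39,-124 \right)}} + \frac{17437}{-10614}\right) + 16107} = \sqrt{\left(- \frac{14823}{140 - -1131} + \frac{17437}{-10614}\right) + 16107} = \sqrt{\left(- \frac{14823}{140 + 1131} + 17437 \left(- \frac{1}{10614}\right)\right) + 16107} = \sqrt{\left(- \frac{14823}{1271} - \frac{17437}{10614}\right) + 16107} = \sqrt{- \frac{179493749}{13490394} + 16107} = \sqrt{\frac{217110282409}{13490394}} = \frac{\sqrt{2928903251148679146}}{13490394}$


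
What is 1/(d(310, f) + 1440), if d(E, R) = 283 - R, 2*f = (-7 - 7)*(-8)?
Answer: 1/1667 ≈ 0.00059988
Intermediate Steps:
f = 56 (f = ((-7 - 7)*(-8))/2 = (-14*(-8))/2 = (½)*112 = 56)
1/(d(310, f) + 1440) = 1/((283 - 1*56) + 1440) = 1/((283 - 56) + 1440) = 1/(227 + 1440) = 1/1667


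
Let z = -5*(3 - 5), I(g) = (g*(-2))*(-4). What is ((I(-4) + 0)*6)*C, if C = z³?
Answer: -192000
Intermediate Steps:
I(g) = 8*g (I(g) = -2*g*(-4) = 8*g)
z = 10 (z = -5*(-2) = 10)
C = 1000 (C = 10³ = 1000)
((I(-4) + 0)*6)*C = ((8*(-4) + 0)*6)*1000 = ((-32 + 0)*6)*1000 = -32*6*1000 = -192*1000 = -192000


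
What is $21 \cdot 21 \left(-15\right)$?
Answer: $-6615$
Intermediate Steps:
$21 \cdot 21 \left(-15\right) = 441 \left(-15\right) = -6615$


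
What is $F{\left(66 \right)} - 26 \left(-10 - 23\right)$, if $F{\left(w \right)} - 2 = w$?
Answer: $926$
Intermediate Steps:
$F{\left(w \right)} = 2 + w$
$F{\left(66 \right)} - 26 \left(-10 - 23\right) = \left(2 + 66\right) - 26 \left(-10 - 23\right) = 68 - 26 \left(-33\right) = 68 - -858 = 68 + 858 = 926$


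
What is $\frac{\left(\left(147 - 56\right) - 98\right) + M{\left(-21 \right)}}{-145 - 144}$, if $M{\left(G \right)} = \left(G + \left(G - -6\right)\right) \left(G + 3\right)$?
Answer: $- \frac{641}{289} \approx -2.218$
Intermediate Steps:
$M{\left(G \right)} = \left(3 + G\right) \left(6 + 2 G\right)$ ($M{\left(G \right)} = \left(G + \left(G + 6\right)\right) \left(3 + G\right) = \left(G + \left(6 + G\right)\right) \left(3 + G\right) = \left(6 + 2 G\right) \left(3 + G\right) = \left(3 + G\right) \left(6 + 2 G\right)$)
$\frac{\left(\left(147 - 56\right) - 98\right) + M{\left(-21 \right)}}{-145 - 144} = \frac{\left(\left(147 - 56\right) - 98\right) + \left(18 + 2 \left(-21\right)^{2} + 12 \left(-21\right)\right)}{-145 - 144} = \frac{\left(91 - 98\right) + \left(18 + 2 \cdot 441 - 252\right)}{-289} = \left(-7 + \left(18 + 882 - 252\right)\right) \left(- \frac{1}{289}\right) = \left(-7 + 648\right) \left(- \frac{1}{289}\right) = 641 \left(- \frac{1}{289}\right) = - \frac{641}{289}$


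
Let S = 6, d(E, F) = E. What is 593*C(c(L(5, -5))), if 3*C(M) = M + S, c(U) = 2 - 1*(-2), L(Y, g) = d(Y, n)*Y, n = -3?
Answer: 5930/3 ≈ 1976.7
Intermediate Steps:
L(Y, g) = Y² (L(Y, g) = Y*Y = Y²)
c(U) = 4 (c(U) = 2 + 2 = 4)
C(M) = 2 + M/3 (C(M) = (M + 6)/3 = (6 + M)/3 = 2 + M/3)
593*C(c(L(5, -5))) = 593*(2 + (⅓)*4) = 593*(2 + 4/3) = 593*(10/3) = 5930/3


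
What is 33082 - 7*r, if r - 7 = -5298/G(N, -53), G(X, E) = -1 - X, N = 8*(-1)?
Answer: 38331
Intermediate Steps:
N = -8
r = -5249/7 (r = 7 - 5298/(-1 - 1*(-8)) = 7 - 5298/(-1 + 8) = 7 - 5298/7 = -5249/7 ≈ -749.86)
33082 - 7*r = 33082 - 7*(-5249/7) = 33082 + 5249 = 38331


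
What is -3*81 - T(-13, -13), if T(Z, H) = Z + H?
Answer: -217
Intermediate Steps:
T(Z, H) = H + Z
-3*81 - T(-13, -13) = -3*81 - (-13 - 13) = -243 - 1*(-26) = -243 + 26 = -217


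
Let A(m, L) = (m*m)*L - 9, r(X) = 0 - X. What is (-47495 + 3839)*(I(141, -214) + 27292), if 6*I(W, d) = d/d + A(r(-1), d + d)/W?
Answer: -167993643136/141 ≈ -1.1914e+9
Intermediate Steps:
r(X) = -X
A(m, L) = -9 + L*m² (A(m, L) = m²*L - 9 = L*m² - 9 = -9 + L*m²)
I(W, d) = ⅙ + (-9 + 2*d)/(6*W) (I(W, d) = (d/d + (-9 + (d + d)*(-1*(-1))²)/W)/6 = (1 + (-9 + (2*d)*1²)/W)/6 = (1 + (-9 + (2*d)*1)/W)/6 = (1 + (-9 + 2*d)/W)/6 = ⅙ + (-9 + 2*d)/(6*W))
(-47495 + 3839)*(I(141, -214) + 27292) = (-47495 + 3839)*((⅙)*(-9 + 141 + 2*(-214))/141 + 27292) = -43656*((⅙)*(1/141)*(-9 + 141 - 428) + 27292) = -43656*((⅙)*(1/141)*(-296) + 27292) = -43656*(-148/423 + 27292) = -43656*11544368/423 = -167993643136/141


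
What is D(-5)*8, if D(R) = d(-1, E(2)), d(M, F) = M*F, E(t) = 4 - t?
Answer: -16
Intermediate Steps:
d(M, F) = F*M
D(R) = -2 (D(R) = (4 - 1*2)*(-1) = (4 - 2)*(-1) = 2*(-1) = -2)
D(-5)*8 = -2*8 = -16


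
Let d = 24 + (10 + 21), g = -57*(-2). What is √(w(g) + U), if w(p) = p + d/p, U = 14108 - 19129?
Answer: I*√63765102/114 ≈ 70.047*I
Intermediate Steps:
g = 114
U = -5021
d = 55 (d = 24 + 31 = 55)
w(p) = p + 55/p
√(w(g) + U) = √((114 + 55/114) - 5021) = √(13051/114 - 5021) = √(-559343/114) = I*√63765102/114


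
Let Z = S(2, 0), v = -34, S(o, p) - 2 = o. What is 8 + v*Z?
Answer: -128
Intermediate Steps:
S(o, p) = 2 + o
Z = 4 (Z = 2 + 2 = 4)
8 + v*Z = 8 - 34*4 = 8 - 136 = -128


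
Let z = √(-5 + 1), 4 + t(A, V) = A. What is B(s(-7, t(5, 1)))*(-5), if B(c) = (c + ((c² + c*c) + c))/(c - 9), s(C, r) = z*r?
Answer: -80/17 + 20*I/17 ≈ -4.7059 + 1.1765*I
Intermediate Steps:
t(A, V) = -4 + A
z = 2*I (z = √(-4) = 2*I ≈ 2.0*I)
s(C, r) = 2*I*r (s(C, r) = (2*I)*r = 2*I*r)
B(c) = (2*c + 2*c²)/(-9 + c) (B(c) = (c + ((c² + c²) + c))/(-9 + c) = (c + (2*c² + c))/(-9 + c) = (c + (c + 2*c²))/(-9 + c) = (2*c + 2*c²)/(-9 + c))
B(s(-7, t(5, 1)))*(-5) = (2*(2*I*(-4 + 5))*(1 + 2*I*(-4 + 5))/(-9 + 2*I*(-4 + 5)))*(-5) = (2*(2*I*1)*(1 + 2*I*1)/(-9 + 2*I*1))*(-5) = (2*(2*I)*(1 + 2*I)/(-9 + 2*I))*(-5) = (2*(2*I)*((-9 - 2*I)/85)*(1 + 2*I))*(-5) = (4*I*(1 + 2*I)*(-9 - 2*I)/85)*(-5) = -4*I*(1 + 2*I)*(-9 - 2*I)/17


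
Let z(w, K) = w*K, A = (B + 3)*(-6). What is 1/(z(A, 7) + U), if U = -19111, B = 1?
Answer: -1/19279 ≈ -5.1870e-5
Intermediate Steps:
A = -24 (A = (1 + 3)*(-6) = 4*(-6) = -24)
z(w, K) = K*w
1/(z(A, 7) + U) = 1/(7*(-24) - 19111) = 1/(-168 - 19111) = 1/(-19279) = -1/19279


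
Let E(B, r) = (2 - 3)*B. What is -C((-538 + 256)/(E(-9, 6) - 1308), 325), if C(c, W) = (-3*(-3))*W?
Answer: -2925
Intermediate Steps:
E(B, r) = -B
C(c, W) = 9*W
-C((-538 + 256)/(E(-9, 6) - 1308), 325) = -9*325 = -1*2925 = -2925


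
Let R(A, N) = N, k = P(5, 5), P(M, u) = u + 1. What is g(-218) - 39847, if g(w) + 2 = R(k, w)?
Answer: -40067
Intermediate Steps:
P(M, u) = 1 + u
k = 6 (k = 1 + 5 = 6)
g(w) = -2 + w
g(-218) - 39847 = (-2 - 218) - 39847 = -220 - 39847 = -40067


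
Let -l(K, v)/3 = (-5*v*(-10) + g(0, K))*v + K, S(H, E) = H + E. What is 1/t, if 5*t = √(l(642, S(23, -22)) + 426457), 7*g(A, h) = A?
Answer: 5*√424381/424381 ≈ 0.0076752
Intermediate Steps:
g(A, h) = A/7
S(H, E) = E + H
l(K, v) = -150*v² - 3*K (l(K, v) = -3*((-5*v*(-10) + (⅐)*0)*v + K) = -3*((50*v + 0)*v + K) = -3*((50*v)*v + K) = -3*(50*v² + K) = -3*(K + 50*v²) = -150*v² - 3*K)
t = √424381/5 (t = √((-150*(-22 + 23)² - 3*642) + 426457)/5 = √((-150*1² - 1926) + 426457)/5 = √((-150*1 - 1926) + 426457)/5 = √((-150 - 1926) + 426457)/5 = √(-2076 + 426457)/5 = √424381/5 ≈ 130.29)
1/t = 1/(√424381/5) = 5*√424381/424381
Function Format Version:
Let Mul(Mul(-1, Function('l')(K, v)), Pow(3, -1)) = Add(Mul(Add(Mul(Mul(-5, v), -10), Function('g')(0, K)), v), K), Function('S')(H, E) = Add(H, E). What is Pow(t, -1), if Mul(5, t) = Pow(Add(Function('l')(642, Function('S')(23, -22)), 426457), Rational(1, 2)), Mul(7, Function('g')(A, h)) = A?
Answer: Mul(Rational(5, 424381), Pow(424381, Rational(1, 2))) ≈ 0.0076752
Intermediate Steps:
Function('g')(A, h) = Mul(Rational(1, 7), A)
Function('S')(H, E) = Add(E, H)
Function('l')(K, v) = Add(Mul(-150, Pow(v, 2)), Mul(-3, K)) (Function('l')(K, v) = Mul(-3, Add(Mul(Add(Mul(Mul(-5, v), -10), Mul(Rational(1, 7), 0)), v), K)) = Mul(-3, Add(Mul(Add(Mul(50, v), 0), v), K)) = Mul(-3, Add(Mul(Mul(50, v), v), K)) = Mul(-3, Add(Mul(50, Pow(v, 2)), K)) = Mul(-3, Add(K, Mul(50, Pow(v, 2)))) = Add(Mul(-150, Pow(v, 2)), Mul(-3, K)))
t = Mul(Rational(1, 5), Pow(424381, Rational(1, 2))) (t = Mul(Rational(1, 5), Pow(Add(Add(Mul(-150, Pow(Add(-22, 23), 2)), Mul(-3, 642)), 426457), Rational(1, 2))) = Mul(Rational(1, 5), Pow(Add(Add(Mul(-150, Pow(1, 2)), -1926), 426457), Rational(1, 2))) = Mul(Rational(1, 5), Pow(Add(Add(Mul(-150, 1), -1926), 426457), Rational(1, 2))) = Mul(Rational(1, 5), Pow(Add(Add(-150, -1926), 426457), Rational(1, 2))) = Mul(Rational(1, 5), Pow(Add(-2076, 426457), Rational(1, 2))) = Mul(Rational(1, 5), Pow(424381, Rational(1, 2))) ≈ 130.29)
Pow(t, -1) = Pow(Mul(Rational(1, 5), Pow(424381, Rational(1, 2))), -1) = Mul(Rational(5, 424381), Pow(424381, Rational(1, 2)))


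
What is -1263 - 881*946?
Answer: -834689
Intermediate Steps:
-1263 - 881*946 = -1263 - 833426 = -834689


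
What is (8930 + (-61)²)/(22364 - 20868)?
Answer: 12651/1496 ≈ 8.4565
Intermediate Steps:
(8930 + (-61)²)/(22364 - 20868) = (8930 + 3721)/1496 = 12651*(1/1496) = 12651/1496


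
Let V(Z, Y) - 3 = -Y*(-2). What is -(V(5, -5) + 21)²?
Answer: -196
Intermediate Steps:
V(Z, Y) = 3 + 2*Y (V(Z, Y) = 3 - Y*(-2) = 3 + 2*Y)
-(V(5, -5) + 21)² = -((3 + 2*(-5)) + 21)² = -((3 - 10) + 21)² = -(-7 + 21)² = -1*14² = -1*196 = -196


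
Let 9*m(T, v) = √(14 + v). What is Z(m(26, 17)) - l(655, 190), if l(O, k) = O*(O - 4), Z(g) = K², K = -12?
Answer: -426261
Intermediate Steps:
m(T, v) = √(14 + v)/9
Z(g) = 144 (Z(g) = (-12)² = 144)
l(O, k) = O*(-4 + O)
Z(m(26, 17)) - l(655, 190) = 144 - 655*(-4 + 655) = 144 - 655*651 = 144 - 1*426405 = 144 - 426405 = -426261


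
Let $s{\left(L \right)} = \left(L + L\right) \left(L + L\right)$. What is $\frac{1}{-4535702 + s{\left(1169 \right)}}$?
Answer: $\frac{1}{930542} \approx 1.0746 \cdot 10^{-6}$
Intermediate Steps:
$s{\left(L \right)} = 4 L^{2}$ ($s{\left(L \right)} = 2 L 2 L = 4 L^{2}$)
$\frac{1}{-4535702 + s{\left(1169 \right)}} = \frac{1}{-4535702 + 4 \cdot 1169^{2}} = \frac{1}{-4535702 + 4 \cdot 1366561} = \frac{1}{-4535702 + 5466244} = \frac{1}{930542}$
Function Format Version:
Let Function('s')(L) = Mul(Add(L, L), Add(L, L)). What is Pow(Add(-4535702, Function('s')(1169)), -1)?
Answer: Rational(1, 930542) ≈ 1.0746e-6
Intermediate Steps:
Function('s')(L) = Mul(4, Pow(L, 2)) (Function('s')(L) = Mul(Mul(2, L), Mul(2, L)) = Mul(4, Pow(L, 2)))
Pow(Add(-4535702, Function('s')(1169)), -1) = Pow(Add(-4535702, Mul(4, Pow(1169, 2))), -1) = Pow(Add(-4535702, Mul(4, 1366561)), -1) = Pow(Add(-4535702, 5466244), -1) = Pow(930542, -1) = Rational(1, 930542)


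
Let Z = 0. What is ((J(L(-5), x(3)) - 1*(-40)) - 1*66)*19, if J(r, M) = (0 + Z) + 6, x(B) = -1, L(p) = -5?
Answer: -380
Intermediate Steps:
J(r, M) = 6 (J(r, M) = (0 + 0) + 6 = 0 + 6 = 6)
((J(L(-5), x(3)) - 1*(-40)) - 1*66)*19 = ((6 - 1*(-40)) - 1*66)*19 = ((6 + 40) - 66)*19 = (46 - 66)*19 = -20*19 = -380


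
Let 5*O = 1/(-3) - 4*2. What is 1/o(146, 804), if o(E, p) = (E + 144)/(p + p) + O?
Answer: -804/1195 ≈ -0.67280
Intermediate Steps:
O = -5/3 (O = (1/(-3) - 4*2)/5 = (-1/3 - 8)/5 = (1/5)*(-25/3) = -5/3 ≈ -1.6667)
o(E, p) = -5/3 + (144 + E)/(2*p) (o(E, p) = (E + 144)/(p + p) - 5/3 = (144 + E)/((2*p)) - 5/3 = (144 + E)*(1/(2*p)) - 5/3 = (144 + E)/(2*p) - 5/3 = -5/3 + (144 + E)/(2*p))
1/o(146, 804) = 1/((1/6)*(432 - 10*804 + 3*146)/804) = 1/((1/6)*(1/804)*(432 - 8040 + 438)) = 1/((1/6)*(1/804)*(-7170)) = 1/(-1195/804) = -804/1195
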